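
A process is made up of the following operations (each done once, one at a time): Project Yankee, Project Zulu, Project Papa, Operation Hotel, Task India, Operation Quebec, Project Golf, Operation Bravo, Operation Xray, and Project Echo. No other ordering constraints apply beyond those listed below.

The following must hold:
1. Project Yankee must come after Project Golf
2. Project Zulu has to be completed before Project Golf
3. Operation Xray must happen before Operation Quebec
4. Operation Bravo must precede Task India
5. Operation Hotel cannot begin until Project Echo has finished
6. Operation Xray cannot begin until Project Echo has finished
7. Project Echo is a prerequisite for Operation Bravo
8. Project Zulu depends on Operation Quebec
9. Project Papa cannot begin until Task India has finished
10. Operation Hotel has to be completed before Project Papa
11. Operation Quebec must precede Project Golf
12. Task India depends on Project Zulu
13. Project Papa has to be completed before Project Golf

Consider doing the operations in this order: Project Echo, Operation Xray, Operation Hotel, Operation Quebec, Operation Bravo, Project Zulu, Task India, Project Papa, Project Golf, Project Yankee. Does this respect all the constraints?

Yes

Checking each listed constraint against this order: for instance, Operation Hotel is in position 3 and Project Papa in position 8, so that constraint holds — and the remaining constraints check out the same way.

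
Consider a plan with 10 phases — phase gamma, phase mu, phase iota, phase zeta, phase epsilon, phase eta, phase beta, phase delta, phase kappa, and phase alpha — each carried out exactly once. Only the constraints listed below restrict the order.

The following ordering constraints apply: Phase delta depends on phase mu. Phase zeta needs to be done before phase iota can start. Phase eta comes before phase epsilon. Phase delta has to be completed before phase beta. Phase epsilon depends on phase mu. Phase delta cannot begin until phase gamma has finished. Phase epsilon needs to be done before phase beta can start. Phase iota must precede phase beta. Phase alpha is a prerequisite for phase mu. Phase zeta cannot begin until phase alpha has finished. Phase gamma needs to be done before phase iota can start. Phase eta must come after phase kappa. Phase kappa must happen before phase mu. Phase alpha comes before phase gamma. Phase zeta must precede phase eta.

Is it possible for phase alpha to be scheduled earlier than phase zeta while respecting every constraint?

Every valid ordering already has phase alpha before phase zeta (the constraints require it), so in particular at least one does.

Yes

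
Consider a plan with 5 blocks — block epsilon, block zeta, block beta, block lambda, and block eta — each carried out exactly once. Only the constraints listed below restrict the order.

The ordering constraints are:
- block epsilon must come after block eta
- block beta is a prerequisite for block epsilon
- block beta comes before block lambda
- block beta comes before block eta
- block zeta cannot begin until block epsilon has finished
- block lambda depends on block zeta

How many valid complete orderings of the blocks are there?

1

Only block beta has no prerequisites, so it must go first.
Continuing from there, at each step only one block has all its prerequisites placed, so the ordering is fully determined — there is exactly 1.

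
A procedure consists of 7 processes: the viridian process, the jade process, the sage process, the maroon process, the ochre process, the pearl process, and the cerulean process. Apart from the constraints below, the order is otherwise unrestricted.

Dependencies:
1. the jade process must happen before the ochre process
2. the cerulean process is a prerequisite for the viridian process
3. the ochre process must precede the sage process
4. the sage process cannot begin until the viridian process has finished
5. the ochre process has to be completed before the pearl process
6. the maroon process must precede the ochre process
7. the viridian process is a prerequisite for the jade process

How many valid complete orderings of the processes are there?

2 processes have no prerequisites (the maroon process, the cerulean process), so any of them could come first.
Counting all ways to extend the partial order to a total order gives 8.

8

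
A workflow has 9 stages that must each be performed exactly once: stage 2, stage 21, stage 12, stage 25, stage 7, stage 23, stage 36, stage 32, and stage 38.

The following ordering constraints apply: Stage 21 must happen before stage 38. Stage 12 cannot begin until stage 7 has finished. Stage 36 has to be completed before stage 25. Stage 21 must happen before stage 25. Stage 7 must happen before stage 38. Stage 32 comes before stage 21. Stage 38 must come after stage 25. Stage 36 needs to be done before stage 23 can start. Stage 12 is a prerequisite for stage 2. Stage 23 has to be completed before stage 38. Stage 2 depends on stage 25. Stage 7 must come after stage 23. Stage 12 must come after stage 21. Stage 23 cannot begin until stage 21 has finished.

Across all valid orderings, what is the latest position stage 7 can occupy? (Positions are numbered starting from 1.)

6

Following every chain forward from stage 7, the stages that must come later are stage 2, stage 12, stage 38 — 3 of them.
So at least 3 stages follow stage 7, putting stage 7 no later than position 6. That position is achievable by scheduling everything else first.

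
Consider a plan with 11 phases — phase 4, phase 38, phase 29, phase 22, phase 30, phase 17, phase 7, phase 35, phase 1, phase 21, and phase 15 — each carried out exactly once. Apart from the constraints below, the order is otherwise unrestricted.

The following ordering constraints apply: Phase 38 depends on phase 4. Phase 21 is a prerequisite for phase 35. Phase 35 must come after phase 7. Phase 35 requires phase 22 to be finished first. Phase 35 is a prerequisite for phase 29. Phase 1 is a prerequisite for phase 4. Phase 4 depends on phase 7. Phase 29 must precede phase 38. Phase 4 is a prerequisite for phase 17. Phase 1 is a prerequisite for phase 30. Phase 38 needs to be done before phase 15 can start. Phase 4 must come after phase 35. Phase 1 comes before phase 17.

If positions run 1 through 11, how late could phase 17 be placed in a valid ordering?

Phase 17 has no required successors, so nothing stops it from going last (position 11).

11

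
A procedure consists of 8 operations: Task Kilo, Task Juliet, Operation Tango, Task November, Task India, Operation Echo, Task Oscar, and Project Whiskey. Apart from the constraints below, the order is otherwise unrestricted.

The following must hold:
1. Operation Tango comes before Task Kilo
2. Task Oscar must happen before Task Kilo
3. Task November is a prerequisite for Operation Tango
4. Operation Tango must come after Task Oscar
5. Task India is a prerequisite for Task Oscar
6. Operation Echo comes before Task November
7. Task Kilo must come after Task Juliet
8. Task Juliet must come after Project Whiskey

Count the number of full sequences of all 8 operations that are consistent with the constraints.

126

3 operations have no prerequisites (Task India, Operation Echo, Project Whiskey), so any of them could come first.
Systematically extending each partial ordering one operation at a time and counting, there are 126 complete orderings.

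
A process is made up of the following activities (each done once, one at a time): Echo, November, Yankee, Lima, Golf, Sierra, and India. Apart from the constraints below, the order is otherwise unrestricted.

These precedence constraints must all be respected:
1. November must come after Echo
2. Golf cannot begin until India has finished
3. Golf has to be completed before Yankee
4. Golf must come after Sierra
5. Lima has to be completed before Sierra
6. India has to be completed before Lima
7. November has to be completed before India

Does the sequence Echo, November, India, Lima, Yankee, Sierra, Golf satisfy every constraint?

In the proposed order, Yankee appears before Golf.
But one of the constraints requires Golf before Yankee, so this ordering violates it.

No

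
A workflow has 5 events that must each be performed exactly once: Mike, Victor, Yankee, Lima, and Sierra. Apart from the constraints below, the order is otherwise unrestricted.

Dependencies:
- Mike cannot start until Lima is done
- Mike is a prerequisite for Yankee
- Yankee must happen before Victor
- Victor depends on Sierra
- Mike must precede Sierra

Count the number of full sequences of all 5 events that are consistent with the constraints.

2

Only Lima has no prerequisites, so it must go first.
Systematically extending each partial ordering one event at a time and counting, there are 2 complete orderings.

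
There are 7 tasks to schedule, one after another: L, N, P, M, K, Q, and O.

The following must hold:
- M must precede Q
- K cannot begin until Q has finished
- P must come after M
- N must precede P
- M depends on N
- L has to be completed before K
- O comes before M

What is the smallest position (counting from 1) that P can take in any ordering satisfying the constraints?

The tasks that are forced before P, directly or transitively, are N, M, O. That's 3 tasks.
So at minimum 3 tasks come before P, putting P no earlier than position 4. That position is achievable by scheduling exactly those predecessors first.

4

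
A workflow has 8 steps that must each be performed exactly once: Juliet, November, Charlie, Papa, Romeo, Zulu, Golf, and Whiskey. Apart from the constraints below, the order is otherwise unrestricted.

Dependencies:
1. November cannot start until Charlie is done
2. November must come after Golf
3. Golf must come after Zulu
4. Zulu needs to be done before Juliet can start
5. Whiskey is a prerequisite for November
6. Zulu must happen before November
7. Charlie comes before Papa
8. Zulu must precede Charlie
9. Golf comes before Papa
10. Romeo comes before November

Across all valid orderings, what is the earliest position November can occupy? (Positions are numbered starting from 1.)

Working backwards through the constraints from November, its full set of required predecessors is Charlie, Romeo, Zulu, Golf, Whiskey — 5 of them.
With 5 mandatory predecessors, the earliest November can sit is position 5+1 = 6, and placing just those 5 first achieves it.

6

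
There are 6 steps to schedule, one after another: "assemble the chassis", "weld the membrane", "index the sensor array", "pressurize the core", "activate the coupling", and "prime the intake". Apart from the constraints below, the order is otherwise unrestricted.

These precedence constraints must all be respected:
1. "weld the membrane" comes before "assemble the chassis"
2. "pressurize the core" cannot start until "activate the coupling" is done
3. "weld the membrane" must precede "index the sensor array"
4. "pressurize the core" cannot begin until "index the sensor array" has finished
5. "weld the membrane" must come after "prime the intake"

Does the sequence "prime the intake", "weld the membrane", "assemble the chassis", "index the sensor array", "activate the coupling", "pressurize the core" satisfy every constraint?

Every stated constraint is respected: "weld the membrane" sits at position 2, ahead of "index the sensor array" at position 4, and each of the other listed pairs likewise has the predecessor earlier in the sequence.

Yes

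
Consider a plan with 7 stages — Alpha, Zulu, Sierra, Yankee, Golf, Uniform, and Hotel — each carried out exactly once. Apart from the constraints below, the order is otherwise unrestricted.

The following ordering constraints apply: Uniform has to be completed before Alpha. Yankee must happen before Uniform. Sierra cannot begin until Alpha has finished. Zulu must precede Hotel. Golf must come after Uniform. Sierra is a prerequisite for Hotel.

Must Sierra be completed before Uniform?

No

There is a chain Uniform → Alpha → Sierra, which puts Uniform before Sierra.
So Sierra never precedes Uniform.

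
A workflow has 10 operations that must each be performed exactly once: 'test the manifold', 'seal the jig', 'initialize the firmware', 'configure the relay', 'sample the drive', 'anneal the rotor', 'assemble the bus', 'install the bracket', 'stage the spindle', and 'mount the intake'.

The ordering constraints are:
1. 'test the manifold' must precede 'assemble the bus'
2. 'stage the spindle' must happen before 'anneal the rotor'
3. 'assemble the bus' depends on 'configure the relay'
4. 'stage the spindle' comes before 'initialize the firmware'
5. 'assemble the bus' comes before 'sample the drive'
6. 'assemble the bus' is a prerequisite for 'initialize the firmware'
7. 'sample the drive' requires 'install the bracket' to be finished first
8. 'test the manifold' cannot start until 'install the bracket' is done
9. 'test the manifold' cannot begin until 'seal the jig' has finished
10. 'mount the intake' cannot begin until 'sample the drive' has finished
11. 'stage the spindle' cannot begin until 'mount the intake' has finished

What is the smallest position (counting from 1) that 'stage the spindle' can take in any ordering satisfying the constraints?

Working backwards through the constraints from 'stage the spindle', its full set of required predecessors is 'test the manifold', 'seal the jig', 'configure the relay', 'sample the drive', 'assemble the bus', 'install the bracket', 'mount the intake' — 7 of them.
With 7 mandatory predecessors, the earliest 'stage the spindle' can sit is position 7+1 = 8, and placing just those 7 first achieves it.

8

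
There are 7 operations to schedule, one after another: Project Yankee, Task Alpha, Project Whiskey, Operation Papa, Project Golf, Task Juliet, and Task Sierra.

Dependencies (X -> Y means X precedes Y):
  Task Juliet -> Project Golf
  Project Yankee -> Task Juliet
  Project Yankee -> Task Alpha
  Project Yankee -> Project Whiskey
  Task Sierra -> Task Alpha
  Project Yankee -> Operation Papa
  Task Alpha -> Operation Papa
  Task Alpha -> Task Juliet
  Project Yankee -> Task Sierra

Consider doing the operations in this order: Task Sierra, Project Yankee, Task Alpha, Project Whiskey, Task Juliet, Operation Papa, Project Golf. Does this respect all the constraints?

The sequence places Task Sierra ahead of Project Yankee.
Since Project Yankee is required before Task Sierra, the ordering is invalid.

No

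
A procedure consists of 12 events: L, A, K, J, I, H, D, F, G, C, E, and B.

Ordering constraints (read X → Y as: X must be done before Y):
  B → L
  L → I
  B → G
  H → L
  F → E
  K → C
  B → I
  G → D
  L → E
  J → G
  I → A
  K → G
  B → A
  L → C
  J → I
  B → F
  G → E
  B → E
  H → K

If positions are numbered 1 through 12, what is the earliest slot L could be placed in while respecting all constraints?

3

Working backwards through the constraints from L, its full set of required predecessors is H, B — 2 of them.
With 2 mandatory predecessors, the earliest L can sit is position 2+1 = 3, and placing just those 2 first achieves it.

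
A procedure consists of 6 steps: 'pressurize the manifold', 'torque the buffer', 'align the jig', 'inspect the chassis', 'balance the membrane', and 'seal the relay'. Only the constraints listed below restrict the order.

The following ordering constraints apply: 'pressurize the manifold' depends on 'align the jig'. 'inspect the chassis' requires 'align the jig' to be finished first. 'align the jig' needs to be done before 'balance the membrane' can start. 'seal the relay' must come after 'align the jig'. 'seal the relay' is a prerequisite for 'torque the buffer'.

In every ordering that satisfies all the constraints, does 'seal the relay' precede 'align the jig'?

The constraints actually force 'align the jig' before 'seal the relay' (via 'align the jig' → 'seal the relay'), not the other way around.
So 'seal the relay' never precedes 'align the jig'.

No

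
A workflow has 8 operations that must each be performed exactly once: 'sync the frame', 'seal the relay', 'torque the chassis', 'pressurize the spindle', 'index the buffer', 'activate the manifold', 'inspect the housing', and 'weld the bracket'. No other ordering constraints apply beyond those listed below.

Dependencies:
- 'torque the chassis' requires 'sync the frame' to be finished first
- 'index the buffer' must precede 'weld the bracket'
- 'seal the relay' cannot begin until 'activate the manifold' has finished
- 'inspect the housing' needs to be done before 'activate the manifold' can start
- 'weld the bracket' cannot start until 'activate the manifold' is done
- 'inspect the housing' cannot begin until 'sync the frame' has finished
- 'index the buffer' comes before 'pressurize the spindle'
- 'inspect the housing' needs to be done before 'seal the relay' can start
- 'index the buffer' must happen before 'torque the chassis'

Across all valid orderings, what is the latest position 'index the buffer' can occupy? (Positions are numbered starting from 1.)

5

Following every chain forward from 'index the buffer', the operations that must come later are 'torque the chassis', 'pressurize the spindle', 'weld the bracket' — 3 of them.
So at least 3 operations follow 'index the buffer', putting 'index the buffer' no later than position 5. That position is achievable by scheduling everything else first.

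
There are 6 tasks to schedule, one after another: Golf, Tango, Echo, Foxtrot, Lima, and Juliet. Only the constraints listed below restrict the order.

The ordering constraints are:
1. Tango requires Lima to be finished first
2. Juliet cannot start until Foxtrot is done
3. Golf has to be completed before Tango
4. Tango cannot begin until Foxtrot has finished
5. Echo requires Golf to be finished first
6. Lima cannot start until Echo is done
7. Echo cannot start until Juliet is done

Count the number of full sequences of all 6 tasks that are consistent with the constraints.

2 tasks have no prerequisites (Golf, Foxtrot), so any of them could come first.
Systematically extending each partial ordering one task at a time and counting, there are 3 complete orderings.

3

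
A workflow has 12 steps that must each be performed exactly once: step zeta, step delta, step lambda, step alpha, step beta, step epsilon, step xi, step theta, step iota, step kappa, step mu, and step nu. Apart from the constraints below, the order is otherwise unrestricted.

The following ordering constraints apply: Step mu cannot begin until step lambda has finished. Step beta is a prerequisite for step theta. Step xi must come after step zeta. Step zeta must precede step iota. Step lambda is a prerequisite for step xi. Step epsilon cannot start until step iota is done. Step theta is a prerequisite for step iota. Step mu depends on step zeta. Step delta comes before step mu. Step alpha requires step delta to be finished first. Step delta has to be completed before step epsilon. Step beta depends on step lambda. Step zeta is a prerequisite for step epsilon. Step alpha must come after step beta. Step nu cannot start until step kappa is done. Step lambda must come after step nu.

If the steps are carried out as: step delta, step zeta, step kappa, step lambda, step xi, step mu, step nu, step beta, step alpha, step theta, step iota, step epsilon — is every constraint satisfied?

No

Here step nu comes after step lambda.
But one of the constraints requires step nu before step lambda, so this ordering violates it.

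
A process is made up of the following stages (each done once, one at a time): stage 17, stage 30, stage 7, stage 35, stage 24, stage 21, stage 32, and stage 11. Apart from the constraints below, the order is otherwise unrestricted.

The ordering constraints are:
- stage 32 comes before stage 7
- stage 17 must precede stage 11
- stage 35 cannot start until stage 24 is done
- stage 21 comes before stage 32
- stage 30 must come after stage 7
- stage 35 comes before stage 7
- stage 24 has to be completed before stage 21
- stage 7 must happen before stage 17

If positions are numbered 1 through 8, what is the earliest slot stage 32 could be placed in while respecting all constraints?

3

Working backwards through the constraints from stage 32, its full set of required predecessors is stage 24, stage 21 — 2 of them.
With 2 mandatory predecessors, the earliest stage 32 can sit is position 2+1 = 3, and placing just those 2 first achieves it.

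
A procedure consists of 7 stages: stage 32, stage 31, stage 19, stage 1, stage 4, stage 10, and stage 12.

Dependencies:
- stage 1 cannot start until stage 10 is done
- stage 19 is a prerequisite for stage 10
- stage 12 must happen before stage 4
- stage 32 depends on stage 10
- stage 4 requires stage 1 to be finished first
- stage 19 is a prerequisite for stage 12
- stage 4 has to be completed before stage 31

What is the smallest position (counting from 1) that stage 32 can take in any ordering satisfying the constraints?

3

Every stage that must precede stage 32 has to come before it. Tracing all chains that end at stage 32, those stages are: stage 19, stage 10 — 2 in total.
So at minimum 2 stages come before stage 32, putting stage 32 no earlier than position 3. That position is achievable by scheduling exactly those predecessors first.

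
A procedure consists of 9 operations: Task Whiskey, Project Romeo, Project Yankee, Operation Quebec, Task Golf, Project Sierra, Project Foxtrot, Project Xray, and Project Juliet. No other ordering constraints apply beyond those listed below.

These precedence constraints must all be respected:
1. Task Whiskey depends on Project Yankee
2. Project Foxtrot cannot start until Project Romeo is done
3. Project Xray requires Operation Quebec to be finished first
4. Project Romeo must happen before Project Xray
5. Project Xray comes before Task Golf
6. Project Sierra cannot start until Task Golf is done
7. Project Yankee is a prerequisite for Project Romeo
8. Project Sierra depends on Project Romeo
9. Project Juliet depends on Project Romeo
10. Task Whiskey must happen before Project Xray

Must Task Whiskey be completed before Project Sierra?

Following the dependencies: Task Whiskey → Project Xray → Task Golf → Project Sierra.
That forces Task Whiskey before Project Sierra in every valid schedule.

Yes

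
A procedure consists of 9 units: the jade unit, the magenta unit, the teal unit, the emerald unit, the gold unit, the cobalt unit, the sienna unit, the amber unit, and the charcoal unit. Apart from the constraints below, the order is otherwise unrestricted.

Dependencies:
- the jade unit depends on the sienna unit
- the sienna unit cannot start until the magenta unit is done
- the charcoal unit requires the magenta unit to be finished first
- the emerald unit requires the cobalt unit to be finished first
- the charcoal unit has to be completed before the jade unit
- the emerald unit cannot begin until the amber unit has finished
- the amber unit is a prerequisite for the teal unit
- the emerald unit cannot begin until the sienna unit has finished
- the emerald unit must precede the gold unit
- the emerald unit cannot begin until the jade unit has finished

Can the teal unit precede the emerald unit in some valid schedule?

The constraints leave the teal unit and the emerald unit unordered relative to each other; nothing requires the emerald unit earlier.
So a valid ordering placing the teal unit earlier than the emerald unit exists.

Yes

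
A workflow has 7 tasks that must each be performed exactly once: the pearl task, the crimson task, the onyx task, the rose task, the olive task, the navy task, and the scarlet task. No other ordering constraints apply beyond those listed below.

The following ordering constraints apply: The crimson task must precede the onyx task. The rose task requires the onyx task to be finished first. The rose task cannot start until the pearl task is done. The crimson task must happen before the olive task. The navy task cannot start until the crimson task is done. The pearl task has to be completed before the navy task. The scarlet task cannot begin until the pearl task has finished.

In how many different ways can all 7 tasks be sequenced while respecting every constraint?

The tasks with no prerequisites are the pearl task, the crimson task; any of them can be placed first.
Counting all ways to extend the partial order to a total order gives 180.

180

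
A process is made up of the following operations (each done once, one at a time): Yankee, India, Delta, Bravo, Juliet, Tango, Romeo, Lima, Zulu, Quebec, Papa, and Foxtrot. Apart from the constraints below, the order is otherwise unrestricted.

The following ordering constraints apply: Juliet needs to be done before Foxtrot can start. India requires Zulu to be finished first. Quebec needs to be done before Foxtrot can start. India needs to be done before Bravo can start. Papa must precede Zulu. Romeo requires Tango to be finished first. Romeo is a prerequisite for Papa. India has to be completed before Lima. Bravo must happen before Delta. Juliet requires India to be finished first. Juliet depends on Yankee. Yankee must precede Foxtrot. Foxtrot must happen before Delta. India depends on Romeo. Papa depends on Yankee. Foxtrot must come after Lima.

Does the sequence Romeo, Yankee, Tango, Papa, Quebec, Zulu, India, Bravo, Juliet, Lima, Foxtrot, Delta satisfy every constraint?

In the proposed order, Romeo appears before Tango.
But one of the constraints requires Tango before Romeo, so this ordering violates it.

No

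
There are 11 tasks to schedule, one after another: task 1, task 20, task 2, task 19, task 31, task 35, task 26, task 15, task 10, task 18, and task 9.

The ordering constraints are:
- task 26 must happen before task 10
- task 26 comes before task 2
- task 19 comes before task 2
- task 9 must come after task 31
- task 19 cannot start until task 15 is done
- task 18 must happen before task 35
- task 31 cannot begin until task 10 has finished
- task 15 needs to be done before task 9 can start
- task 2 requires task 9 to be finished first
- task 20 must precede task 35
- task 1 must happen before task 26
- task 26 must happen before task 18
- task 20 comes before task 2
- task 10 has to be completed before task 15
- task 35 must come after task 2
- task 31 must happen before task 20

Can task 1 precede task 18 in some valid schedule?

Yes

The constraints force task 1 before task 18, so yes — every valid ordering has task 1 earlier.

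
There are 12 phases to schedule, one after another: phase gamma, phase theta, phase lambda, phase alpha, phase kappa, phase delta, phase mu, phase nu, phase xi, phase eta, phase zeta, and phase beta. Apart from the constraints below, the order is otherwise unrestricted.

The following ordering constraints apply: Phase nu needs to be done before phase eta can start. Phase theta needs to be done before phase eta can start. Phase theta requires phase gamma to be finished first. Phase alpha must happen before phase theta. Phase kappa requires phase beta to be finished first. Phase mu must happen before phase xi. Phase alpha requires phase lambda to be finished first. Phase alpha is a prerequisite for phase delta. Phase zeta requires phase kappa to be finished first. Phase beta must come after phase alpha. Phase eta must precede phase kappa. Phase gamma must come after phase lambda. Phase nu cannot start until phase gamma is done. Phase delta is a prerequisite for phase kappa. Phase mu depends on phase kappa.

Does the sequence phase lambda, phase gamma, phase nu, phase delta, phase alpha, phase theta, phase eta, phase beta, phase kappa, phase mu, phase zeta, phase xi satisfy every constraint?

No

Here phase alpha comes after phase delta.
But one of the constraints requires phase alpha before phase delta, so this ordering violates it.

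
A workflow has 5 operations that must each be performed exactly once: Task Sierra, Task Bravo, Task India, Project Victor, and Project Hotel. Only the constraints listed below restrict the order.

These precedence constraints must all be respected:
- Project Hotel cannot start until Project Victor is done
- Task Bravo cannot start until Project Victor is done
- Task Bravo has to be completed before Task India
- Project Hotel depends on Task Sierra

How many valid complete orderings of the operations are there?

9

2 operations have no prerequisites (Task Sierra, Project Victor), so any of them could come first.
Enumerating by repeatedly choosing an available operation (one whose prerequisites are all placed) gives 9 distinct complete orderings.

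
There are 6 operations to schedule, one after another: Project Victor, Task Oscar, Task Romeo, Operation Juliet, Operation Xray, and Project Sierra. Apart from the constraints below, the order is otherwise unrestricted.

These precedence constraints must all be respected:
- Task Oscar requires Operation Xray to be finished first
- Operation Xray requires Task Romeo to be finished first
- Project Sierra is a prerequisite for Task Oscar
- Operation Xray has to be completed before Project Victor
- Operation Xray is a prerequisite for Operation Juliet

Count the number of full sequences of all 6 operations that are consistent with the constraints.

24

The operations with no prerequisites are Task Romeo, Project Sierra; any of them can be placed first.
Counting all ways to extend the partial order to a total order gives 24.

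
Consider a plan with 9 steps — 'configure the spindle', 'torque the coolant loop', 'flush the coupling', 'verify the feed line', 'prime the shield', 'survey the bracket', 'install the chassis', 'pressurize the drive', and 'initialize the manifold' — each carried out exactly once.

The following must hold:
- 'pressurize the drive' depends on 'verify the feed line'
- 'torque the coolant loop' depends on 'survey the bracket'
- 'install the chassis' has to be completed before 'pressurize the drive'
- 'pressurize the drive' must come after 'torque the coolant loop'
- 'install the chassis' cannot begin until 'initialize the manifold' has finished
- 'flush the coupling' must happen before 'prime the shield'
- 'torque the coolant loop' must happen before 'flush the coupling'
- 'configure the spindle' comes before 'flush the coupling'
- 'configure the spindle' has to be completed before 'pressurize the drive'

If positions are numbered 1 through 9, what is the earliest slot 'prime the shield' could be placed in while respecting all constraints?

Working backwards through the constraints from 'prime the shield', its full set of required predecessors is 'configure the spindle', 'torque the coolant loop', 'flush the coupling', 'survey the bracket' — 4 of them.
With 4 mandatory predecessors, the earliest 'prime the shield' can sit is position 4+1 = 5, and placing just those 4 first achieves it.

5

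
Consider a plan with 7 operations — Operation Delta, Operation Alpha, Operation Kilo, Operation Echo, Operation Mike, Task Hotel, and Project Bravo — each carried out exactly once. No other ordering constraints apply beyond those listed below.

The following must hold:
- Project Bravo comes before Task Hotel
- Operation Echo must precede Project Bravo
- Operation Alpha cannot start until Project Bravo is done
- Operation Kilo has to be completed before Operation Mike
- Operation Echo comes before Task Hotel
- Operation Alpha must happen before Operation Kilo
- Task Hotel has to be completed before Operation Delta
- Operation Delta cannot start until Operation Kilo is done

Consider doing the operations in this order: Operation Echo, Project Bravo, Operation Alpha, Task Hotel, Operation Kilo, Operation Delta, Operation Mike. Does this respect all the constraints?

Going through the constraints one by one, each required predecessor appears earlier in the sequence than its dependent — e.g. Operation Echo (position 1) is before Task Hotel (position 4), as required.

Yes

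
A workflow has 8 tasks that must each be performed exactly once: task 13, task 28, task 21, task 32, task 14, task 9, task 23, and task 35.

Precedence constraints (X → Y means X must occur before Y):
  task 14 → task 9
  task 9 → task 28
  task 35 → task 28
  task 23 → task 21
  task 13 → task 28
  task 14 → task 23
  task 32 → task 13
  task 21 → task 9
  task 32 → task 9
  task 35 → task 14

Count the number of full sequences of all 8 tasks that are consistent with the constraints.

20

The tasks with no prerequisites are task 32, task 35; any of them can be placed first.
Counting all ways to extend the partial order to a total order gives 20.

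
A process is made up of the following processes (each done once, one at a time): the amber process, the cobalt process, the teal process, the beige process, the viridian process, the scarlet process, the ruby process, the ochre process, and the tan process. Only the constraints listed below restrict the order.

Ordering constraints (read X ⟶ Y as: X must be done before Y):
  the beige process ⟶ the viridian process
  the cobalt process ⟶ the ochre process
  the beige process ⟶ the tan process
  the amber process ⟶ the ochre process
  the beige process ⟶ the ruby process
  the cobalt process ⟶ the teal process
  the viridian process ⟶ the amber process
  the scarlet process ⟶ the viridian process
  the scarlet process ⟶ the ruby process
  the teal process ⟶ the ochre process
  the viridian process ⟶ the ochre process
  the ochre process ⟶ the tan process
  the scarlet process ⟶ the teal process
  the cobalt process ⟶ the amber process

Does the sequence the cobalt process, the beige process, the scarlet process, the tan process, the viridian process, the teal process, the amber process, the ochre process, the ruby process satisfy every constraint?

In the proposed order, the tan process appears before the ochre process.
That contradicts the constraint that the ochre process must precede the tan process.

No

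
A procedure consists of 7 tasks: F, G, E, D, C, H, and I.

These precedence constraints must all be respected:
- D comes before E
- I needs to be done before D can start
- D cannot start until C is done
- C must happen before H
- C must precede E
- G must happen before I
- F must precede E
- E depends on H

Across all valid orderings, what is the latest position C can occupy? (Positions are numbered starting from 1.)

The tasks that are forced after C, directly or by a chain of constraints, are E, D, H. That's 3 tasks.
With 3 mandatory successors out of 7 tasks total, the latest slot for C is 7−3 = 4, and it's reachable by doing all non-successors before C.

4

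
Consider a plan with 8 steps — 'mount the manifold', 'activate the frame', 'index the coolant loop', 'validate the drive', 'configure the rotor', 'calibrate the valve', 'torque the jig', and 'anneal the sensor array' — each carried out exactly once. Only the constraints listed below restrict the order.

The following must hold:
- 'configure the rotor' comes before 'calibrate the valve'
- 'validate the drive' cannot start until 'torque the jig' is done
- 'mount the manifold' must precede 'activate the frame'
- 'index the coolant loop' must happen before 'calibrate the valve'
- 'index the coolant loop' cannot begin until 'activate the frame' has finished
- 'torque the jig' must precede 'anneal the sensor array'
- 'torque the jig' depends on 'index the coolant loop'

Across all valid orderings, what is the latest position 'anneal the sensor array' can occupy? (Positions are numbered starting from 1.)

'anneal the sensor array' has no required successors, so nothing stops it from going last (position 8).

8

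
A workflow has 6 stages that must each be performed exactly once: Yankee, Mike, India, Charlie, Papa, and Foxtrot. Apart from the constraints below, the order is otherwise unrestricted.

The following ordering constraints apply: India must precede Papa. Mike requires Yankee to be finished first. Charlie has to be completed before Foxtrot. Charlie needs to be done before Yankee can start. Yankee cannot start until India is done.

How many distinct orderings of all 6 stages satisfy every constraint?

30

The stages with no prerequisites are India, Charlie; any of them can be placed first.
Systematically extending each partial ordering one stage at a time and counting, there are 30 complete orderings.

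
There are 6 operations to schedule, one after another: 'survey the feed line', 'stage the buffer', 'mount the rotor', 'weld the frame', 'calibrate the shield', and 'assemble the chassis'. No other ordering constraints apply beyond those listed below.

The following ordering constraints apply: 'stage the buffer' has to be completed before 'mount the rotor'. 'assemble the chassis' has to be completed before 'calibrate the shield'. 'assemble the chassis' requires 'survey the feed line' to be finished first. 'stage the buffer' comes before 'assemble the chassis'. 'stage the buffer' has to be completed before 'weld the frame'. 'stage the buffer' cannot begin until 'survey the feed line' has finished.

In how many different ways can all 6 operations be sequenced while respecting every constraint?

'survey the feed line' is the only operation with nothing required before it, so every ordering starts there.
Counting all ways to extend the partial order to a total order gives 12.

12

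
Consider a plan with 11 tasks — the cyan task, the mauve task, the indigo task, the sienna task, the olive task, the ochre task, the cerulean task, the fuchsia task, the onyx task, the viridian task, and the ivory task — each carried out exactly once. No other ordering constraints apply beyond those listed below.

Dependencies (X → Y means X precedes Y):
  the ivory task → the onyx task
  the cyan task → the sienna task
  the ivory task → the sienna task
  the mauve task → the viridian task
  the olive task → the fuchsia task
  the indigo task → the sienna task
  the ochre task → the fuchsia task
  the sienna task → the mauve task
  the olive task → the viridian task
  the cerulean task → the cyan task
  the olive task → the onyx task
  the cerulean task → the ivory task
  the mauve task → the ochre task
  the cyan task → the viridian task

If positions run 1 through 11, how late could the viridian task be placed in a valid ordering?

11

The viridian task has no required successors, so nothing stops it from going last (position 11).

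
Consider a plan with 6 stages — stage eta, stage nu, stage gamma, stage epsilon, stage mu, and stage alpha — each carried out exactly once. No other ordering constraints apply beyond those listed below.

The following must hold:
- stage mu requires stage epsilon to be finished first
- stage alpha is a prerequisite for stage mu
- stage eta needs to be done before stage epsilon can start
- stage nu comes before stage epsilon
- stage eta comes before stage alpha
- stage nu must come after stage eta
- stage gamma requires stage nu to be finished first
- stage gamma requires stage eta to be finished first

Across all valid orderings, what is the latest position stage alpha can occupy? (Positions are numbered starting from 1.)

5

Following the constraints forward from stage alpha, its only required successor is stage mu.
So at least 1 stage follows stage alpha, putting stage alpha no later than position 5. That position is achievable by scheduling everything else first.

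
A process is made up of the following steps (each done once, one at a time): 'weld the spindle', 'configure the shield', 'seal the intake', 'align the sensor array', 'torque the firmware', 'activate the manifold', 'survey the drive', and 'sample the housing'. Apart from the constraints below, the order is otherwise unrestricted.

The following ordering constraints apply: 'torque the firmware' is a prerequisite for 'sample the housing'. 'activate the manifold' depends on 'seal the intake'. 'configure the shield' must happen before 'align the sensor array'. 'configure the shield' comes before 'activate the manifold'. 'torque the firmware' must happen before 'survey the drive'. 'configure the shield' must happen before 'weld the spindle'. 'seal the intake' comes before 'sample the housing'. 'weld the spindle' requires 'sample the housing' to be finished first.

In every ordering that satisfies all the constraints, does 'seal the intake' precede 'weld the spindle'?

Yes

There is a constraint chain 'seal the intake' → 'sample the housing' → 'weld the spindle'.
Hence 'seal the intake' necessarily comes before 'weld the spindle'.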